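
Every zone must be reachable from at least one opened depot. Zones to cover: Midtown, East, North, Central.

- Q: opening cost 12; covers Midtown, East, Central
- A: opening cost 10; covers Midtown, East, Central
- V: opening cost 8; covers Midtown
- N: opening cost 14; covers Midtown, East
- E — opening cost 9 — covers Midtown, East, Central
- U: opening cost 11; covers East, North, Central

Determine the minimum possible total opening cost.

This is an integer covering problem.
The greedy cost-per-new-zone heuristic would pick E and U for 20, but a cheaper cover exists.
Choose V and U: together they cover Midtown, East, North, Central — every zone.
Total opening cost: 8 + 11 = 19.
No cover costs less than 19.

19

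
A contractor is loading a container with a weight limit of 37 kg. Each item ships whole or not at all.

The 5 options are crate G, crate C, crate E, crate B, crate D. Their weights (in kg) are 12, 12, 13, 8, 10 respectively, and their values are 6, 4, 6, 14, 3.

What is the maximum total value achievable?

Allowing fractional choices, the relaxed optimum would be about 27.3, but items are indivisible.
crate C + crate E + crate B: weight 12 + 13 + 8 = 33 ≤ 37, value 4 + 6 + 14 = 24.
crate G + crate E + crate B: weight 12 + 13 + 8 = 33 ≤ 37, value 6 + 6 + 14 = 26.
crate G + crate C + crate B: weight 12 + 12 + 8 = 32 ≤ 37, value 6 + 4 + 14 = 24.
Best is crate G, crate E, and crate B with total value 26.

26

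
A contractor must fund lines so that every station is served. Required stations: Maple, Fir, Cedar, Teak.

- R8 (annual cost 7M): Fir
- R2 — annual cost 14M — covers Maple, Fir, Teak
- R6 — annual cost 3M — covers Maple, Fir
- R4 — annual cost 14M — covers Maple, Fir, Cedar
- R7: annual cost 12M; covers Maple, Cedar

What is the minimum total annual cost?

26

The greedy cost-per-new-station heuristic would pick R6, R7, and R2 for 29, but a cheaper cover exists.
Choose R2 and R7: together they cover Maple, Fir, Cedar, Teak — every station.
Total annual cost: 14 + 12 = 26.
No cover costs less than 26.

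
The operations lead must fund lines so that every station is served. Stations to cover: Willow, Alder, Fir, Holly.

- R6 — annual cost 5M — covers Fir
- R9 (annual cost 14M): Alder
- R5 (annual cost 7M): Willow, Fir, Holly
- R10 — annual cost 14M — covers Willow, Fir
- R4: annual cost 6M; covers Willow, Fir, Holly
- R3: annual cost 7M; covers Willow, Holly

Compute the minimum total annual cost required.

Choose R9 and R4: together they cover Willow, Alder, Fir, Holly — every station.
Total annual cost: 14 + 6 = 20.
No cover costs less than 20.

20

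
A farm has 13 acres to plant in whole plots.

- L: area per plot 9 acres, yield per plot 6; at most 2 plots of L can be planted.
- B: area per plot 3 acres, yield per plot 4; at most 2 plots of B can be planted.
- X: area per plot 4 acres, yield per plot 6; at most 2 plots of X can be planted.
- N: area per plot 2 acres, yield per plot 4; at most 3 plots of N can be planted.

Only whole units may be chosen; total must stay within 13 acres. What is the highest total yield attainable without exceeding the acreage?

Take 1×B, 1×X, and 3×N: area 13 ≤ 13, yield 1·4 + 1·6 + 3·4 = 22.
N has the best ratio (4/2) and is taken to its limit of 3; remaining capacity is filled optimally with the others.

22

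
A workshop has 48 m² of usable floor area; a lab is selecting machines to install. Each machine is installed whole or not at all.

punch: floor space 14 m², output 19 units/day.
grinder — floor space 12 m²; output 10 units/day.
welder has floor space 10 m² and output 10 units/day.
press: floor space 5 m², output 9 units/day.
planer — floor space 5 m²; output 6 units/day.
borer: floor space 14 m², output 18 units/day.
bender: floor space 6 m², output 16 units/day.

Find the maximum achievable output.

68

Allowing fractional choices, the relaxed optimum would be about 72.0, but machines are indivisible.
punch + press + planer + borer + bender: floor space 14 + 5 + 5 + 14 + 6 = 44 ≤ 48, output 19 + 9 + 6 + 18 + 16 = 68.
punch + grinder + welder + press + bender: floor space 14 + 12 + 10 + 5 + 6 = 47 ≤ 48, output 19 + 10 + 10 + 9 + 16 = 64.
Best is punch, press, planer, borer, and bender with total output 68.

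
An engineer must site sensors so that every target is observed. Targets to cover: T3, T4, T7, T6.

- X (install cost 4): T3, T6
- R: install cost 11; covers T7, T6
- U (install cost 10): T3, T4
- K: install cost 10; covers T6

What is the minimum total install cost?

21

This is a weighted set-cover instance.
Choose R and U: together they cover T3, T4, T7, T6 — every target.
Total install cost: 11 + 10 = 21.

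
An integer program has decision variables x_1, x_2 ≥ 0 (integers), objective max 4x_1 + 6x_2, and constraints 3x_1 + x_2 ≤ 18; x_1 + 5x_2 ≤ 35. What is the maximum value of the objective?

52

The continuous relaxation peaks at (3.93, 6.21) with value 53.00; rounding to a feasible lattice point costs some objective.
(x_1,x_2)=(4,6): 3·4+1·6=18≤18, 1·4+5·6=34≤35, objective 52.
(x_1,x_2)=(3,6): 3·3+1·6=15≤18, 1·3+5·6=33≤35, objective 48.
Maximum is 52 at (x_1,x_2)=(4,6).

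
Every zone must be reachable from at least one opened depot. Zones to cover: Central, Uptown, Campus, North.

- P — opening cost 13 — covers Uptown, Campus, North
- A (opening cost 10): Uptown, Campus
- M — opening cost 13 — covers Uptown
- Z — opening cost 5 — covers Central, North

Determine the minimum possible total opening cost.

15

Choose A and Z: together they cover Central, Uptown, Campus, North — every zone.
Total opening cost: 10 + 5 = 15.
No cover costs less than 15.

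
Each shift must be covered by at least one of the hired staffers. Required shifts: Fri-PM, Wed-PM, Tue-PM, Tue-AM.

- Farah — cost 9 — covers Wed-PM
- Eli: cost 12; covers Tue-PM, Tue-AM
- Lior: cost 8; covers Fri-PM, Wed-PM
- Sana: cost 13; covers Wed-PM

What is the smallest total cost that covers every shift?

20

Choose Eli and Lior: together they cover Fri-PM, Wed-PM, Tue-PM, Tue-AM — every shift.
Total cost: 12 + 8 = 20.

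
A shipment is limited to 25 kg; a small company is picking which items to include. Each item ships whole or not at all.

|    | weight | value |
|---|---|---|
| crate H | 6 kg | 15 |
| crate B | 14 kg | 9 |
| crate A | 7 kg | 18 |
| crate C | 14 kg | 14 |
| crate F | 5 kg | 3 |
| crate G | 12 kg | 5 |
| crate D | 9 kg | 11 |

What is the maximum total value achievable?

Take crate H, crate A, and crate D: weight 6 + 7 + 9 = 22 ≤ 25, value 15 + 18 + 11 = 44.
No other feasible combination does better.

44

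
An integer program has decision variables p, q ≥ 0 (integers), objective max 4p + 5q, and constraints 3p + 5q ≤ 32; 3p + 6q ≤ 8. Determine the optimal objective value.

8

The continuous relaxation peaks at (2.67, 0) with value 10.67; rounding to a feasible lattice point costs some objective.
(p,q)=(2,0) is feasible, giving 8.
(p,q)=(1,0) is feasible, giving 4.
No feasible integer point exceeds 8.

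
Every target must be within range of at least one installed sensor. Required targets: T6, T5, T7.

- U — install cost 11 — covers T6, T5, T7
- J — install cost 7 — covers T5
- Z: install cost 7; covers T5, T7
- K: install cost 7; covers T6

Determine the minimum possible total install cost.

The greedy cost-per-new-target heuristic would pick Z and K for 14, but a cheaper cover exists.
U alone covers T6, T5, T7 — every target.
Total install cost: 11.
No cover costs less than 11.

11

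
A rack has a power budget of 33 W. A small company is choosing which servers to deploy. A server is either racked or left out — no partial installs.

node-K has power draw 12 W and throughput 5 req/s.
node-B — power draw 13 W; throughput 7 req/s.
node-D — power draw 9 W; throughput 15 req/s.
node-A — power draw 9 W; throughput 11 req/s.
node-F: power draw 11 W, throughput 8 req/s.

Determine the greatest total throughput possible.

34

Allowing fractional choices, the relaxed optimum would be about 36.2, but servers are indivisible.
node-K + node-D + node-A: power draw 12 + 9 + 9 = 30 ≤ 33, throughput 5 + 15 + 11 = 31.
node-D + node-A + node-F: power draw 9 + 9 + 11 = 29 ≤ 33, throughput 15 + 11 + 8 = 34.
node-B + node-D + node-A: power draw 13 + 9 + 9 = 31 ≤ 33, throughput 7 + 15 + 11 = 33.
Best is node-D, node-A, and node-F with total throughput 34.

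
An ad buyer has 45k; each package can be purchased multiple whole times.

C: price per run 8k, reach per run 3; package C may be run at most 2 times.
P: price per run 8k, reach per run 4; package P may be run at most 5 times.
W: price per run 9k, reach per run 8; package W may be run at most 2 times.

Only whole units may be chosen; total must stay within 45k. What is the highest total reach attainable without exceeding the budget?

This is a bounded integer knapsack.
3×P and 2×W: price 42 ≤ 45, reach 3·4 + 2·8 = 28.
1×C, 2×P, and 2×W: price 42 ≤ 45, reach 1·3 + 2·4 + 2·8 = 27.
Best is 28.

28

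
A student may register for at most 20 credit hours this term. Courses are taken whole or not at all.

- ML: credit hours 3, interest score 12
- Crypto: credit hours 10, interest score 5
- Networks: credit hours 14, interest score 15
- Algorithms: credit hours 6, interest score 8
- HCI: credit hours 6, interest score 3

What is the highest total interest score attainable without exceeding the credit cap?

27

This is a 0-1 knapsack instance.
Allowing fractional choices, the relaxed optimum would be about 31.8, but courses are indivisible.
ML + Crypto + Algorithms: credit hours 3 + 10 + 6 = 19 ≤ 20, interest score 12 + 5 + 8 = 25.
ML + Networks: credit hours 3 + 14 = 17 ≤ 20, interest score 12 + 15 = 27.
Best is ML and Networks with total interest score 27.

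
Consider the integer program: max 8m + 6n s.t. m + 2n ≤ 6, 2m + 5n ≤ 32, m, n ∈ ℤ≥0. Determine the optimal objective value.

(m,n)=(6,0): 1·6+2·0=6≤6, 2·6+5·0=12≤32, objective 48.
(m,n)=(5,0): 1·5+2·0=5≤6, 2·5+5·0=10≤32, objective 40.
No feasible integer point exceeds 48.

48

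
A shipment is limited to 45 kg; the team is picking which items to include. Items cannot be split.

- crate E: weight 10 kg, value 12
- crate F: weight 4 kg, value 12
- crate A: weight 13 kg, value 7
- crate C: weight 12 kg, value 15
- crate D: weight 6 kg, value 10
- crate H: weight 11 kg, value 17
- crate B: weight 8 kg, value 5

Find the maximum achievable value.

Take crate E, crate F, crate C, crate D, and crate H: weight 10 + 4 + 12 + 6 + 11 = 43 ≤ 45, value 12 + 12 + 15 + 10 + 17 = 66.
No other feasible combination does better.

66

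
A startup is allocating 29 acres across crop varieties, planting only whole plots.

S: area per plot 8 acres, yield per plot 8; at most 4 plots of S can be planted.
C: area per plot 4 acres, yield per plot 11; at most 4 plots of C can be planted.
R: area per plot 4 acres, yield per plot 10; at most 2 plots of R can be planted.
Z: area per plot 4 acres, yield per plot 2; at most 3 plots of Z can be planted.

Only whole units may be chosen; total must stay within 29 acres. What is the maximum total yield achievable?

C has the best ratio (11/4); taking only C gives at most 4×11 = 44 (stopped by the supply cap of 4).
Mixing does better — 4×C, 2×R, and 1×Z: area 28 ≤ 29, yield 4·11 + 2·10 + 1·2 = 66.

66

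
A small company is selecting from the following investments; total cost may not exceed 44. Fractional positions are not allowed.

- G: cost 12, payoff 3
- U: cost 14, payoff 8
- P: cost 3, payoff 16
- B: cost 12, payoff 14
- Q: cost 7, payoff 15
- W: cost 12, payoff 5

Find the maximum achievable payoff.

Take U, P, B, and Q: cost 14 + 3 + 12 + 7 = 36 ≤ 44, payoff 8 + 16 + 14 + 15 = 53.
No other feasible combination does better.

53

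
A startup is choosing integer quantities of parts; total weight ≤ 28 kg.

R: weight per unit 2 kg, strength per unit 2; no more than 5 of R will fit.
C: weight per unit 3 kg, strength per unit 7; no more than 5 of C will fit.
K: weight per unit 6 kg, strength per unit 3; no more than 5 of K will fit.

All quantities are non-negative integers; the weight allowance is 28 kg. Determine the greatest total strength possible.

5×R and 5×C: weight 25 ≤ 28, strength 5·2 + 5·7 = 45.
3×R, 5×C, and 1×K: weight 27 ≤ 28, strength 3·2 + 5·7 + 1·3 = 44.
Best is 45.

45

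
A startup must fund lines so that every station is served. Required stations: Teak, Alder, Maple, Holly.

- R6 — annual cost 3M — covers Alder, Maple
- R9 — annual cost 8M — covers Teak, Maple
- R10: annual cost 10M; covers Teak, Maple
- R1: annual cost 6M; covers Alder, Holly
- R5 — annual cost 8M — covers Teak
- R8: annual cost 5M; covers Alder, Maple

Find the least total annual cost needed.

14

This is an integer covering problem.
The greedy cost-per-new-station heuristic would pick R6, R1, and R9 for 17, but a cheaper cover exists.
Choose R9 and R1: together they cover Teak, Alder, Maple, Holly — every station.
Total annual cost: 8 + 6 = 14.
No cover costs less than 14.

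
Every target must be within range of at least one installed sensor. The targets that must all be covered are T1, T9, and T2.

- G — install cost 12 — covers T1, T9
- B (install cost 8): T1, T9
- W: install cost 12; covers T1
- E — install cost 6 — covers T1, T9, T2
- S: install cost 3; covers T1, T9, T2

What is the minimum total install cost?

3

S alone covers T1, T9, T2 — every target.
Total install cost: 3.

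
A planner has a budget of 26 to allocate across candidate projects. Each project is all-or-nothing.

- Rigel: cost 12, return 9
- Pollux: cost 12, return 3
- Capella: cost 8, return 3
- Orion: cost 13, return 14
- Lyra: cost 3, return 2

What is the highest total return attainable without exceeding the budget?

Treat it as a binary knapsack problem.
Rigel + Orion: cost 12 + 13 = 25 ≤ 26, return 9 + 14 = 23.
Capella + Orion + Lyra: cost 8 + 13 + 3 = 24 ≤ 26, return 3 + 14 + 2 = 19.
Best is Rigel and Orion with total return 23.

23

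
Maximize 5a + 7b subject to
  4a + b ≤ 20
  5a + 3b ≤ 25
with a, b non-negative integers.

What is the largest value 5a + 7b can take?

Relaxing integrality, the LP optimum is 58.33 at (a,b) = (0, 8.33), which is not an integer point.
(a,b)=(0,8) is feasible, giving 56.
(a,b)=(0,7) is feasible, giving 49.
No feasible integer point exceeds 56.

56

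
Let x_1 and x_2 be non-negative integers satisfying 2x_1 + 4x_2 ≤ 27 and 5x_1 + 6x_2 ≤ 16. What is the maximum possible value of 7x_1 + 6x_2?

21

Relaxing integrality, the LP optimum is 22.40 at (x_1,x_2) = (3.2, 0), which is not an integer point.
(x_1,x_2)=(3,0): 2·3+4·0=6≤27, 5·3+6·0=15≤16, objective 21.
(x_1,x_2)=(2,1): 2·2+4·1=8≤27, 5·2+6·1=16≤16, objective 20.
(x_1,x_2)=(2,0): 2·2+4·0=4≤27, 5·2+6·0=10≤16, objective 14.
No feasible integer point exceeds 21.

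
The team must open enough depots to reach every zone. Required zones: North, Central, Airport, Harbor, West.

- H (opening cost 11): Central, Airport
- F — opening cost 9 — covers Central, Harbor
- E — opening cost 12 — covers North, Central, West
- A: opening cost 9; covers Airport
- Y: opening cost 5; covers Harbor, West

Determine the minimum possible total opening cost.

The greedy cost-per-new-zone heuristic would pick Y, H, and E for 28, but a cheaper cover exists.
Choose E, A, and Y: together they cover North, Central, Airport, Harbor, West — every zone.
Total opening cost: 12 + 9 + 5 = 26.
No cover costs less than 26.

26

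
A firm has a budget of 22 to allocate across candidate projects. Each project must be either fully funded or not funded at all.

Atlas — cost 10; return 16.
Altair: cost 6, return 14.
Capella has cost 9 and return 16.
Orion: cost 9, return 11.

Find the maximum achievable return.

32

Take Atlas and Capella: cost 10 + 9 = 19 ≤ 22, return 16 + 16 = 32.
No other feasible combination does better.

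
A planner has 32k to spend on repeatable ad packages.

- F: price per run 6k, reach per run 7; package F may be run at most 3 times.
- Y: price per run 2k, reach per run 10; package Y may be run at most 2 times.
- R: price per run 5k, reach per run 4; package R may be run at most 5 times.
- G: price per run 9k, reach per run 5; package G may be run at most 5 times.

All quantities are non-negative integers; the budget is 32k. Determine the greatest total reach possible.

2×F, 2×Y, and 3×R: price 31 ≤ 32, reach 2·7 + 2·10 + 3·4 = 46.
3×F, 2×Y, and 2×R: price 32 ≤ 32, reach 3·7 + 2·10 + 2·4 = 49.
Best is 49.

49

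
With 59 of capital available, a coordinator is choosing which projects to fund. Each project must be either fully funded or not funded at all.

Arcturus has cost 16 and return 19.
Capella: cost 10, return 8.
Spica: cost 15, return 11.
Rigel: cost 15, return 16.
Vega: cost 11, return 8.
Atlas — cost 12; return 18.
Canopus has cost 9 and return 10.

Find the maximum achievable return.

64

Take Arcturus, Spica, Rigel, and Atlas: cost 16 + 15 + 15 + 12 = 58 ≤ 59, return 19 + 11 + 16 + 18 = 64.
No other feasible combination does better.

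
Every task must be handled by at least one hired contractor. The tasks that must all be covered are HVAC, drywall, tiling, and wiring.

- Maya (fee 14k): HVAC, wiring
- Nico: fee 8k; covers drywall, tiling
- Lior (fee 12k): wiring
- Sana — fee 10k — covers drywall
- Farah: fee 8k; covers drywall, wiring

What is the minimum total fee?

Choose Maya and Nico: together they cover HVAC, drywall, tiling, wiring — every task.
Total fee: 14 + 8 = 22.

22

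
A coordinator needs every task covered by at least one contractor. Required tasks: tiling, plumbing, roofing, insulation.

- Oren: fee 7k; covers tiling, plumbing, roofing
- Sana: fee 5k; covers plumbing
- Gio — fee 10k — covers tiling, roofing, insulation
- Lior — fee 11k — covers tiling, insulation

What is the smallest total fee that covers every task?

15

Choose Sana and Gio: together they cover tiling, plumbing, roofing, insulation — every task.
Total fee: 5 + 10 = 15.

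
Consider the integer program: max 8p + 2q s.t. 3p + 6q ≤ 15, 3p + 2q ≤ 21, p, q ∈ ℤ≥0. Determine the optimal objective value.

40

(p,q)=(5,0): 3·5+6·0=15≤15, 3·5+2·0=15≤21, objective 40.
(p,q)=(4,0): 3·4+6·0=12≤15, 3·4+2·0=12≤21, objective 32.
No feasible integer point exceeds 40.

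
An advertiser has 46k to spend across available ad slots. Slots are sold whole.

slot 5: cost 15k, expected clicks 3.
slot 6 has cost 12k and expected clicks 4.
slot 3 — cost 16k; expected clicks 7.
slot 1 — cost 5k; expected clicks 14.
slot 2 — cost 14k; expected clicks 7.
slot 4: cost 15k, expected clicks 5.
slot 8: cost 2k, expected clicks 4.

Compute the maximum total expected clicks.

Allowing fractional choices, the relaxed optimum would be about 35.0, but ad slots are indivisible.
slot 1 + slot 2 + slot 4 + slot 8: cost 5 + 14 + 15 + 2 = 36 ≤ 46, expected clicks 14 + 7 + 5 + 4 = 30.
slot 3 + slot 1 + slot 4 + slot 8: cost 16 + 5 + 15 + 2 = 38 ≤ 46, expected clicks 7 + 14 + 5 + 4 = 30.
slot 3 + slot 1 + slot 2 + slot 8: cost 16 + 5 + 14 + 2 = 37 ≤ 46, expected clicks 7 + 14 + 7 + 4 = 32.
Best is slot 3, slot 1, slot 2, and slot 8 with total expected clicks 32.

32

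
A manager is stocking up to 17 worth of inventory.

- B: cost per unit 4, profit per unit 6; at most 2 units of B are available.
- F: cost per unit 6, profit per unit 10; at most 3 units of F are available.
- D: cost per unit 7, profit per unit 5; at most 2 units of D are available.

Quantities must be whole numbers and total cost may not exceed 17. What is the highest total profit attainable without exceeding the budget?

F has the best ratio (10/6); taking only F gives at most 2×10 = 20 (stopped by the cost limit).
Mixing does better — 1×B and 2×F: cost 16 ≤ 17, profit 1·6 + 2·10 = 26.

26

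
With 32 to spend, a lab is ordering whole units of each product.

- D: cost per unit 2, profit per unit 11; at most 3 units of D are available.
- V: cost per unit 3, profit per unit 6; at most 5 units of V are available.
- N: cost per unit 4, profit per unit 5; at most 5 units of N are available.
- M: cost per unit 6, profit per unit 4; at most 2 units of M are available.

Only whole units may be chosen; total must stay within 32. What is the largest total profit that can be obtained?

73

D has the best ratio (11/2); taking only D gives at most 3×11 = 33 (stopped by the supply cap of 3).
Mixing does better — 3×D, 5×V, and 2×N: cost 29 ≤ 32, profit 3·11 + 5·6 + 2·5 = 73.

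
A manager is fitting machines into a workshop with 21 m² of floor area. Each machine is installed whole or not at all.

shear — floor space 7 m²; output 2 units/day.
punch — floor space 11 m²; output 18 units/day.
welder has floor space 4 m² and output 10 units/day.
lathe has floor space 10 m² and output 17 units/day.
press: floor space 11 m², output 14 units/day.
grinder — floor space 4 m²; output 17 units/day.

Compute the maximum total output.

Allowing fractional choices, the relaxed optimum would be about 48.9, but machines are indivisible.
welder + lathe + grinder: floor space 4 + 10 + 4 = 18 ≤ 21, output 10 + 17 + 17 = 44.
punch + welder + grinder: floor space 11 + 4 + 4 = 19 ≤ 21, output 18 + 10 + 17 = 45.
welder + press + grinder: floor space 4 + 11 + 4 = 19 ≤ 21, output 10 + 14 + 17 = 41.
Best is punch, welder, and grinder with total output 45.

45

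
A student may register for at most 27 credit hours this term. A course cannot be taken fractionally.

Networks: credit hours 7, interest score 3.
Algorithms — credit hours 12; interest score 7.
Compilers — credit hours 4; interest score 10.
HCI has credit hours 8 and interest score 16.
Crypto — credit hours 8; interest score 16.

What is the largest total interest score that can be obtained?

Allowing fractional choices, the relaxed optimum would be about 46.1, but courses are indivisible.
Networks + Compilers + HCI + Crypto: credit hours 7 + 4 + 8 + 8 = 27 ≤ 27, interest score 3 + 10 + 16 + 16 = 45.
Compilers + HCI + Crypto: credit hours 4 + 8 + 8 = 20 ≤ 27, interest score 10 + 16 + 16 = 42.
Best is Networks, Compilers, HCI, and Crypto with total interest score 45.

45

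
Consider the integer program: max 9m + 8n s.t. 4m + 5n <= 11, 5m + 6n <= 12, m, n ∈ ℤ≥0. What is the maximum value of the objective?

18

(m,n)=(2,0) is feasible, giving 18.
(m,n)=(1,1) is feasible, giving 17.
(m,n)=(1,0) is feasible, giving 9.
Maximum is 18 at (m,n)=(2,0).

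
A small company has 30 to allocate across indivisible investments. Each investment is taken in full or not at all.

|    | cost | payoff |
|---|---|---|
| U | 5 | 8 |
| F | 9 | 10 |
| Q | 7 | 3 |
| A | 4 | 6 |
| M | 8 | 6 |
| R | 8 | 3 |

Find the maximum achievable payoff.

30

Allowing fractional choices, the relaxed optimum would be about 31.7, but investments are indivisible.
U + F + Q + A: cost 5 + 9 + 7 + 4 = 25 ≤ 30, payoff 8 + 10 + 3 + 6 = 27.
U + F + A + M: cost 5 + 9 + 4 + 8 = 26 ≤ 30, payoff 8 + 10 + 6 + 6 = 30.
U + F + A + R: cost 5 + 9 + 4 + 8 = 26 ≤ 30, payoff 8 + 10 + 6 + 3 = 27.
Best is U, F, A, and M with total payoff 30.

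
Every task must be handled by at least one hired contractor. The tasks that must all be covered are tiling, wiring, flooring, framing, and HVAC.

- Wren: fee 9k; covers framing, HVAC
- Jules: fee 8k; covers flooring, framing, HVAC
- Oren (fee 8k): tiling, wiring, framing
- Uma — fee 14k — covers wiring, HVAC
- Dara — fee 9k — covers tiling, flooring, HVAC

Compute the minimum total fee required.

Choose Jules and Oren: together they cover tiling, wiring, flooring, framing, HVAC — every task.
Total fee: 8 + 8 = 16.
No cover costs less than 16.

16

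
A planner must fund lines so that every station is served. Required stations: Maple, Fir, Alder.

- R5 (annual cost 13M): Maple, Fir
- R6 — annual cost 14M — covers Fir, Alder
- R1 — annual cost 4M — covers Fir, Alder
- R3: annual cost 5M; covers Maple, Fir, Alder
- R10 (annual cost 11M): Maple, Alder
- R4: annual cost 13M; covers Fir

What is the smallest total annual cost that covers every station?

5

R3 alone covers Maple, Fir, Alder — every station.
Total annual cost: 5.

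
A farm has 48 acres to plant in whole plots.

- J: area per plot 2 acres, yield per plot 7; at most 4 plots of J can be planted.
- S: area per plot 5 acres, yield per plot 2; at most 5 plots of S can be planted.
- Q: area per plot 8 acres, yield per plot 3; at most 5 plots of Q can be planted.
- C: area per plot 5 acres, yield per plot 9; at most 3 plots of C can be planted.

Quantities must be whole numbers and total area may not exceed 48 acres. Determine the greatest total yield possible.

65

4×J, 3×Q, and 3×C: area 47 ≤ 48, yield 4·7 + 3·3 + 3·9 = 64.
4×J, 5×S, and 3×C: area 48 ≤ 48, yield 4·7 + 5·2 + 3·9 = 65.
Best is 65.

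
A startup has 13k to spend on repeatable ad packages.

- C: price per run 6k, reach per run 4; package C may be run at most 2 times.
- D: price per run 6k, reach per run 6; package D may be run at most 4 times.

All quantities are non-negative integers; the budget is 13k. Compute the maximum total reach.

Take 2×D: price 12 ≤ 13, reach 2·6 = 12.
No other integer combination yields more.

12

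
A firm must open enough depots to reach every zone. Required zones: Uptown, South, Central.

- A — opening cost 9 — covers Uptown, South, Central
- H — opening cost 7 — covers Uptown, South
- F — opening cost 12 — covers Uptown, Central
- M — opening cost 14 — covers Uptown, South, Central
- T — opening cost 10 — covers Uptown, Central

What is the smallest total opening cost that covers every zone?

9

A alone covers Uptown, South, Central — every zone.
Total opening cost: 9.
No cover costs less than 9.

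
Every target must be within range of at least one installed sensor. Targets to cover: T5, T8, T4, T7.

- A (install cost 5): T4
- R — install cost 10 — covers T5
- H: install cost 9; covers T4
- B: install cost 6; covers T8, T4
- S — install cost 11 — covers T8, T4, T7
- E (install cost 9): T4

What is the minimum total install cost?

21

The greedy cost-per-new-target heuristic would pick B, R, and S for 27, but a cheaper cover exists.
Choose R and S: together they cover T5, T8, T4, T7 — every target.
Total install cost: 10 + 11 = 21.
No cover costs less than 21.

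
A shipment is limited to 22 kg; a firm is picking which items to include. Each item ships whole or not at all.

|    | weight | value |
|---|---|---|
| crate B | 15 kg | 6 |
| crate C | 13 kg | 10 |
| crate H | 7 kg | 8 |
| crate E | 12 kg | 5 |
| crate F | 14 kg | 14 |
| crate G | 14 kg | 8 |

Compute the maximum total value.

Allowing fractional choices, the relaxed optimum would be about 22.8, but items are indivisible.
crate C + crate H: weight 13 + 7 = 20 ≤ 22, value 10 + 8 = 18.
crate H + crate F: weight 7 + 14 = 21 ≤ 22, value 8 + 14 = 22.
Best is crate H and crate F with total value 22.

22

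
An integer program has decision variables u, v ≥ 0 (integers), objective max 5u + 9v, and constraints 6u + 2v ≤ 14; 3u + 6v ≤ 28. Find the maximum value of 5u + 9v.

(u,v)=(1,4): 6·1+2·4=14≤14, 3·1+6·4=27≤28, objective 41.
(u,v)=(0,4): 6·0+2·4=8≤14, 3·0+6·4=24≤28, objective 36.
The best lattice point is (1,4), giving 41.

41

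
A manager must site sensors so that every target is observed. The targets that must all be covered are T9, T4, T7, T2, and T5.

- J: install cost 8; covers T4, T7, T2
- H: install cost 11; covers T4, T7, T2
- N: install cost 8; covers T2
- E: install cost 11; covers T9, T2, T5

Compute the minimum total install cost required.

Choose J and E: together they cover T9, T4, T7, T2, T5 — every target.
Total install cost: 8 + 11 = 19.

19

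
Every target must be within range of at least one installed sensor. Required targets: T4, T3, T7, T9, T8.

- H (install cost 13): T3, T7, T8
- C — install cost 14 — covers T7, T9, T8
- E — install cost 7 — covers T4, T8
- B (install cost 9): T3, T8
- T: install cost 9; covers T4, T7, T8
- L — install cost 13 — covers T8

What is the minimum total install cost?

30

This is a weighted set-cover instance.
The greedy cost-per-new-target heuristic would pick T, B, and C for 32, but a cheaper cover exists.
Choose C, E, and B: together they cover T4, T3, T7, T9, T8 — every target.
Total install cost: 14 + 7 + 9 = 30.
No cover costs less than 30.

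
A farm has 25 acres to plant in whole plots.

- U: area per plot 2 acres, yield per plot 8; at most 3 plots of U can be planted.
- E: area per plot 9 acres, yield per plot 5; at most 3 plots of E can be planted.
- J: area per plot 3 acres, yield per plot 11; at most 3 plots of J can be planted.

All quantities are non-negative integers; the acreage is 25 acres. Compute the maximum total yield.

62

U has the best ratio (8/2); taking only U gives at most 3×8 = 24 (stopped by the supply cap of 3).
Mixing does better — 3×U, 1×E, and 3×J: area 24 ≤ 25, yield 3·8 + 1·5 + 3·11 = 62.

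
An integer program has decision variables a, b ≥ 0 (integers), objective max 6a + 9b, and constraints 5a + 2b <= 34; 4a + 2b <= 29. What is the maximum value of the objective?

126

Relaxing integrality, the LP optimum is 130.50 at (a,b) = (0, 14.5), which is not an integer point.
(a,b)=(0,14): 5·0+2·14=28≤34, 4·0+2·14=28≤29, objective 126.
(a,b)=(0,13): 5·0+2·13=26≤34, 4·0+2·13=26≤29, objective 117.
Maximum is 126 at (a,b)=(0,14).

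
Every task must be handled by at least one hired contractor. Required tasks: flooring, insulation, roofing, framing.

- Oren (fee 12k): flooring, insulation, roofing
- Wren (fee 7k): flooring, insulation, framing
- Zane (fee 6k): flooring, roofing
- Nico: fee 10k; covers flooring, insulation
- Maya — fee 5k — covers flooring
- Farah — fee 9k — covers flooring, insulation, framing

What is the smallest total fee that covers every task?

This is a weighted set-cover instance.
Choose Wren and Zane: together they cover flooring, insulation, roofing, framing — every task.
Total fee: 7 + 6 = 13.
No cover costs less than 13.

13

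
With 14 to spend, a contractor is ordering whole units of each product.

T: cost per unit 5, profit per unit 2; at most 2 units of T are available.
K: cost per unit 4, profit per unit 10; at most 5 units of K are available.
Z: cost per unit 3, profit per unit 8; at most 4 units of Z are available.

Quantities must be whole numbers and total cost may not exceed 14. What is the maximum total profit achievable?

36

Z has the best ratio (8/3); taking only Z gives at most 4×8 = 32 (stopped by the cost limit).
Mixing does better — 2×K and 2×Z: cost 14 ≤ 14, profit 2·10 + 2·8 = 36.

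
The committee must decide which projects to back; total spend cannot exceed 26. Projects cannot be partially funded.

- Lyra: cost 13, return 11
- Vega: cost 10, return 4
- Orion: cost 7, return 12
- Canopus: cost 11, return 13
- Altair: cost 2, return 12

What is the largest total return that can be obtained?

37

Allowing fractional choices, the relaxed optimum would be about 42.1, but projects are indivisible.
Orion + Canopus + Altair: cost 7 + 11 + 2 = 20 ≤ 26, return 12 + 13 + 12 = 37.
Lyra + Canopus + Altair: cost 13 + 11 + 2 = 26 ≤ 26, return 11 + 13 + 12 = 36.
Best is Orion, Canopus, and Altair with total return 37.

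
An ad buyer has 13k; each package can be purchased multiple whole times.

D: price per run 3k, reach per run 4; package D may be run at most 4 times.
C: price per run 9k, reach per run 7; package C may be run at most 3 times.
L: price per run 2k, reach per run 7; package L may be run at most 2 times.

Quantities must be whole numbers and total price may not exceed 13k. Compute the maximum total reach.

26

This is a bounded integer knapsack.
L has the best ratio (7/2); taking only L gives at most 2×7 = 14 (stopped by the supply cap of 2).
Mixing does better — 3×D and 2×L: price 13 ≤ 13, reach 3·4 + 2·7 = 26.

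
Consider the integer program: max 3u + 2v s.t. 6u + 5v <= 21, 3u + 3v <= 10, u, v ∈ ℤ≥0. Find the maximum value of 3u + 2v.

9

Relaxing integrality, the LP optimum is 10.00 at (u,v) = (3.33, 0), which is not an integer point.
(u,v)=(3,0): 6·3+5·0=18≤21, 3·3+3·0=9≤10, objective 9.
(u,v)=(2,1): 6·2+5·1=17≤21, 3·2+3·1=9≤10, objective 8.
(u,v)=(2,0): 6·2+5·0=12≤21, 3·2+3·0=6≤10, objective 6.
No feasible integer point exceeds 9.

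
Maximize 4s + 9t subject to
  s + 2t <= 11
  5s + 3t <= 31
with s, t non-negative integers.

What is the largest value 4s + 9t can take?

(s,t)=(1,5) is feasible, giving 49.
(s,t)=(0,5) is feasible, giving 45.
(s,t)=(2,4) is feasible, giving 44.
No feasible integer point exceeds 49.

49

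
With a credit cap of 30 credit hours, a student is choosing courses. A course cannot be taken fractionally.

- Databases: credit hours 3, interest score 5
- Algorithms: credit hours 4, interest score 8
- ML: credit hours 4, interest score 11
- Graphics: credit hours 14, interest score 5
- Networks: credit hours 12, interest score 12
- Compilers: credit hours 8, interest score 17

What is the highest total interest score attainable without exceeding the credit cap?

This is a 0-1 knapsack instance.
Algorithms + ML + Networks + Compilers: credit hours 4 + 4 + 12 + 8 = 28 ≤ 30, interest score 8 + 11 + 12 + 17 = 48.
Databases + ML + Networks + Compilers: credit hours 3 + 4 + 12 + 8 = 27 ≤ 30, interest score 5 + 11 + 12 + 17 = 45.
Databases + Algorithms + Networks + Compilers: credit hours 3 + 4 + 12 + 8 = 27 ≤ 30, interest score 5 + 8 + 12 + 17 = 42.
Best is Algorithms, ML, Networks, and Compilers with total interest score 48.

48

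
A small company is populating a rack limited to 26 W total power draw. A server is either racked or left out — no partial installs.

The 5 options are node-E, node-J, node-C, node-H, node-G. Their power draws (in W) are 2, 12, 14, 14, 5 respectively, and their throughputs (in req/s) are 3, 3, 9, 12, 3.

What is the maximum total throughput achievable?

This is an integer program with binary decision variables.
node-E + node-H + node-G: power draw 2 + 14 + 5 = 21 ≤ 26, throughput 3 + 12 + 3 = 18.
node-E + node-H: power draw 2 + 14 = 16 ≤ 26, throughput 3 + 12 = 15.
Best is node-E, node-H, and node-G with total throughput 18.

18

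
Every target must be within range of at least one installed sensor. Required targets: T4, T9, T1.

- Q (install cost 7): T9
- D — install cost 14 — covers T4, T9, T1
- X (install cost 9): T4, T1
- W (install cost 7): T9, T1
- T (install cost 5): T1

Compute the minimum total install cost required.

14

The greedy cost-per-new-target heuristic would pick W and X for 16, but a cheaper cover exists.
D alone covers T4, T9, T1 — every target.
Total install cost: 14.
No cover costs less than 14.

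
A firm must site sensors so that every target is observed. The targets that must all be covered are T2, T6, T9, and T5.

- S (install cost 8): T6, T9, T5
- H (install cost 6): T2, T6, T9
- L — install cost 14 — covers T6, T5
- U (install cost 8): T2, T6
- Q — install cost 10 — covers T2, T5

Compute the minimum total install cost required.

This is an integer covering problem.
Choose S and H: together they cover T2, T6, T9, T5 — every target.
Total install cost: 8 + 6 = 14.
No cover costs less than 14.

14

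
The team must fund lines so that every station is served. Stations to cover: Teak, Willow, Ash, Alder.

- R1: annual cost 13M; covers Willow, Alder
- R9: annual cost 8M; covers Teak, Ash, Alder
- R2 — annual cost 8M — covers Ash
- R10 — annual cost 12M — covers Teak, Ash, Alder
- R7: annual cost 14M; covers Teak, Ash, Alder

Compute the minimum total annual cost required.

This is an integer covering problem.
Choose R1 and R9: together they cover Teak, Willow, Ash, Alder — every station.
Total annual cost: 13 + 8 = 21.

21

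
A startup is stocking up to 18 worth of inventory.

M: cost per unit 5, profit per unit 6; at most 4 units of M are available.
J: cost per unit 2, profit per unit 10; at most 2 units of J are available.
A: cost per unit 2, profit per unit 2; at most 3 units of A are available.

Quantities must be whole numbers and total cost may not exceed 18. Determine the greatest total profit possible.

This is a bounded integer knapsack.
2×M, 2×J, and 2×A: cost 18 ≤ 18, profit 2·6 + 2·10 + 2·2 = 36.
2×M, 2×J, and 1×A: cost 16 ≤ 18, profit 2·6 + 2·10 + 1·2 = 34.
Best is 36.

36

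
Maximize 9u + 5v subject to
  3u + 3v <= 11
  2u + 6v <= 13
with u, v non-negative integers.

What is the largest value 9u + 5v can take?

(u,v)=(3,0): 3·3+3·0=9≤11, 2·3+6·0=6≤13, objective 27.
(u,v)=(2,1): 3·2+3·1=9≤11, 2·2+6·1=10≤13, objective 23.
(u,v)=(2,0): 3·2+3·0=6≤11, 2·2+6·0=4≤13, objective 18.
The best lattice point is (3,0), giving 27.

27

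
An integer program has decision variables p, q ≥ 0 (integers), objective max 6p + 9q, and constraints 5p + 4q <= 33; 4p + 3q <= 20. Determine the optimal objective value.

The continuous relaxation peaks at (0, 6.67) with value 60.00; rounding to a feasible lattice point costs some objective.
(p,q)=(0,6): 5·0+4·6=24≤33, 4·0+3·6=18≤20, objective 54.
(p,q)=(1,5): 5·1+4·5=25≤33, 4·1+3·5=19≤20, objective 51.
(p,q)=(0,5): 5·0+4·5=20≤33, 4·0+3·5=15≤20, objective 45.
Maximum is 54 at (p,q)=(0,6).

54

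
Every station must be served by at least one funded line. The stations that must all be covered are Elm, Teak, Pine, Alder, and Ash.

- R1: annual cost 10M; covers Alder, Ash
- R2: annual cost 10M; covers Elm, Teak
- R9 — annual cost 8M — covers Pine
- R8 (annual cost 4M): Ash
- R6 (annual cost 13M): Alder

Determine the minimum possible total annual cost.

The greedy cost-per-new-station heuristic would pick R8, R2, R9, and R1 for 32, but a cheaper cover exists.
Choose R1, R2, and R9: together they cover Elm, Teak, Pine, Alder, Ash — every station.
Total annual cost: 10 + 10 + 8 = 28.
No cover costs less than 28.

28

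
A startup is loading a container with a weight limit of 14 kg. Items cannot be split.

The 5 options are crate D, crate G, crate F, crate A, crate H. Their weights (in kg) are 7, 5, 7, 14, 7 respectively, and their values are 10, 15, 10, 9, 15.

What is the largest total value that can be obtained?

30

crate D + crate G: weight 7 + 5 = 12 ≤ 14, value 10 + 15 = 25.
crate G + crate H: weight 5 + 7 = 12 ≤ 14, value 15 + 15 = 30.
Best is crate G and crate H with total value 30.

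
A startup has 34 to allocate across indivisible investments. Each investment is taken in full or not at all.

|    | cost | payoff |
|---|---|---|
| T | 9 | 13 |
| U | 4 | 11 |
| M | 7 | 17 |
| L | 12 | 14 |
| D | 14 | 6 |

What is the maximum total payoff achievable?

T + M + L: cost 9 + 7 + 12 = 28 ≤ 34, payoff 13 + 17 + 14 = 44.
T + U + M + L: cost 9 + 4 + 7 + 12 = 32 ≤ 34, payoff 13 + 11 + 17 + 14 = 55.
T + U + M + D: cost 9 + 4 + 7 + 14 = 34 ≤ 34, payoff 13 + 11 + 17 + 6 = 47.
Best is T, U, M, and L with total payoff 55.

55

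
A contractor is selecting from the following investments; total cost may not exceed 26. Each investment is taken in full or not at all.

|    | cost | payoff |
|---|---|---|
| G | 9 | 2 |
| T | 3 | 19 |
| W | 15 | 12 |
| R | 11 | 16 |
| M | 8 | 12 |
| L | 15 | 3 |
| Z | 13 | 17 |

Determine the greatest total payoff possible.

This is a 0-1 knapsack instance.
Allowing fractional choices, the relaxed optimum would be about 52.2, but investments are indivisible.
T + R + M: cost 3 + 11 + 8 = 22 ≤ 26, payoff 19 + 16 + 12 = 47.
T + W + M: cost 3 + 15 + 8 = 26 ≤ 26, payoff 19 + 12 + 12 = 43.
T + M + Z: cost 3 + 8 + 13 = 24 ≤ 26, payoff 19 + 12 + 17 = 48.
Best is T, M, and Z with total payoff 48.

48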